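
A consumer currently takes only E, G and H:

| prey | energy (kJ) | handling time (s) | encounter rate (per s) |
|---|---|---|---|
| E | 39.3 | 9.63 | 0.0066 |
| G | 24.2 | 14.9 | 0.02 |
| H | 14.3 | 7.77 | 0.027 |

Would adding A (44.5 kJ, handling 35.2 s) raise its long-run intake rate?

Yes

On E, G and H alone, R = ΣλE/(1+Σλh) = 1.129/1.571 = 0.7188 kJ/s.
A: E/h = 44.5/35.2 = 1.264 kJ/s.
Since 1.264 > R, including A increases the long-run rate.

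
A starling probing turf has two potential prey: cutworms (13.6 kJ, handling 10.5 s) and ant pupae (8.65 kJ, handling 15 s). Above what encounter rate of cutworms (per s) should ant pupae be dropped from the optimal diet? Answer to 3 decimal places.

0.076 per s

At the threshold, the rate on cutworms alone equals the profitability of ant pupae: λ·13.6/(1 + λ·10.5) = 8.65/15 = 0.5767.
Rearranging, λ(13.6 − 0.5767×10.5) = 0.5767, so λ = 0.5767/7.545 = 0.07643 per s.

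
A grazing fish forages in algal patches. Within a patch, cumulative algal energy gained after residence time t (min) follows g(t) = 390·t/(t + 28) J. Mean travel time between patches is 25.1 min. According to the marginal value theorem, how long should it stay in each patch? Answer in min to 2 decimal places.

26.51 min

Optimal t* satisfies g'(t*) = g(t*)/(T + t*).
g'(t) = 390·28/(t + 28)². Setting 390·28/(t+28)² = 390t/[(t+28)(25.1+t)] gives 28(25.1+t) = t(t+28), so t² = 28×25.1 = 702.8.
t* = √702.8 = 26.51 min.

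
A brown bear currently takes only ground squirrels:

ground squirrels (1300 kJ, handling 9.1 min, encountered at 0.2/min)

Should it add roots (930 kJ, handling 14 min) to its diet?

Intake rate on the current diet: R = (0.2×1300) / (1 + 0.2×9.1) = 260/2.82 = 92.2 kJ/min.
Profitability of roots: 930/14 = 66.43 kJ/min.
66.43 < 92.2, so adding roots would lower the average — exclude it.

No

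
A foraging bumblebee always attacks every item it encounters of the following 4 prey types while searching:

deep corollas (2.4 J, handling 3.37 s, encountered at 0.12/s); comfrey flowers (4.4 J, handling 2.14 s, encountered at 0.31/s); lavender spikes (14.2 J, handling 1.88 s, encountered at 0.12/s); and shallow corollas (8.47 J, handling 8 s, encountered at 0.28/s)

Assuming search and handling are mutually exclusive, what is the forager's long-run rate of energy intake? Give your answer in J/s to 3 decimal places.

R = Σλ_iE_i / (1 + Σλ_ih_i)
Numerator: 0.12×2.4 + 0.31×4.4 + 0.12×14.2 + 0.28×8.47 = 5.728
Denominator: 1 + 0.12×3.37 + 0.31×2.14 + 0.12×1.88 + 0.28×8 = 4.533
R = 5.728/4.533 = 1.263 J/s

1.263 J/s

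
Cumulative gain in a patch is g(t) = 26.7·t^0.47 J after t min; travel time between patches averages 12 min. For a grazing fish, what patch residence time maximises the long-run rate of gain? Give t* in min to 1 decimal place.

10.6 min

Maximise g(t)/(T+t): set derivative to zero → g'(t)(T+t) = g(t).
g'(t) = 0.47·26.7·t^-0.53. Setting 0.47·26.7·t^-0.53 = 26.7·t^0.47/(12+t) gives 0.47(12+t) = t, so 0.53·t = 0.47×12.
t* = 0.47×12/0.53 = 10.64 min.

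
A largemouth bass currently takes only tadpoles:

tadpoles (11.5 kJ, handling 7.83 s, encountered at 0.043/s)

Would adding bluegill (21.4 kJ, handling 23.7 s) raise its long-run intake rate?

Yes

On tadpoles alone, R = ΣλE/(1+Σλh) = 0.4945/1.337 = 0.3699 kJ/s.
bluegill: E/h = 21.4/23.7 = 0.903 kJ/s.
0.903 > 0.3699, so adding bluegill raises the average — include it.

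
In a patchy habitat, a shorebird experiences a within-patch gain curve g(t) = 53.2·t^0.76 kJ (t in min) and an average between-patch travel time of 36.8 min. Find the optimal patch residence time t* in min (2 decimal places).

Optimal t* satisfies g'(t*) = g(t*)/(T + t*).
g'(t) = 0.76·53.2·t^-0.24. Setting 0.76·53.2·t^-0.24 = 53.2·t^0.76/(36.8+t) gives 0.76(36.8+t) = t, so 0.24·t = 0.76×36.8.
t* = 0.76×36.8/0.24 = 116.5 min.

116.53 min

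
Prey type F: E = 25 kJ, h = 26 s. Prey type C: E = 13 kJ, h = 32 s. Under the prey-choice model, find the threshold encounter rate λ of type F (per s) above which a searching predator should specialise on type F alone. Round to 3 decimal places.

At the threshold, the rate on type F alone equals the profitability of type C: λ·25/(1 + λ·26) = 13/32 = 0.4062.
Rearranging, λ(25 − 0.4062×26) = 0.4062, so λ = 0.4062/14.44 = 0.02814 per s.

0.028 per s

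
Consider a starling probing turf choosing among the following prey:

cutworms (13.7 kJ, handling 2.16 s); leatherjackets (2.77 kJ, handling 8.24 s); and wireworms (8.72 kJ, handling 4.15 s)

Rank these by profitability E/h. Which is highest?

cutworms

In descending order of E/h:
cutworms: 13.7/2.16 = 6.34 kJ/s
wireworms: 8.72/4.15 = 2.1 kJ/s
leatherjackets: 2.77/8.24 = 0.336 kJ/s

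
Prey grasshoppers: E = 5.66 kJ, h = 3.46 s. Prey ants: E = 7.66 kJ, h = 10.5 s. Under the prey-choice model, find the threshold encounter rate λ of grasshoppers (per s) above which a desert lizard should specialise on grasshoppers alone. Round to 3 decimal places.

0.233 per s

Drop ants once their profitability E₂/h₂ falls below the rate achievable on grasshoppers alone: E₂/h₂ = λE₁/(1 + λh₁).
Solve for λ: λE₁h₂ = E₂(1 + λh₁) → λ(E₁h₂ − E₂h₁) = E₂ → λ = E₂/(E₁h₂ − E₂h₁).
λ = 7.66/(5.66×10.5 − 7.66×3.46) = 7.66/32.93 = 0.2326 per s.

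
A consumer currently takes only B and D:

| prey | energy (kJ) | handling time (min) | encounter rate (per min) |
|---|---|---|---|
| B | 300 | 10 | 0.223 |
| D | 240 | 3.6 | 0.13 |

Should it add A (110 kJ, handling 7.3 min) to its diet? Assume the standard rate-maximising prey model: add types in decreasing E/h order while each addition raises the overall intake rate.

No

Current rate: (0.223×300 + 0.13×240)/(1 + 0.223×10 + 0.13×3.6) = 26.53 kJ/min.
Profitability of A: 110/7.3 = 15.07 kJ/min.
Since 15.07 < R, time spent handling A is better spent searching.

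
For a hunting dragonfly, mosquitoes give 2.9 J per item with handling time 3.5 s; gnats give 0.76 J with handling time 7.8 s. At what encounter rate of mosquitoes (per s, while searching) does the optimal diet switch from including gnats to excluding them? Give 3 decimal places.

0.038 per s

The zero-one rule: include gnats iff E₂/h₂ > λE₁/(1+λh₁). Equality gives the switch point.
λE₁h₂ = E₂ + λE₂h₁ ⇒ λ = E₂/(E₁h₂ − E₂h₁) = 0.76/(22.62 − 2.66) = 0.03808 per s.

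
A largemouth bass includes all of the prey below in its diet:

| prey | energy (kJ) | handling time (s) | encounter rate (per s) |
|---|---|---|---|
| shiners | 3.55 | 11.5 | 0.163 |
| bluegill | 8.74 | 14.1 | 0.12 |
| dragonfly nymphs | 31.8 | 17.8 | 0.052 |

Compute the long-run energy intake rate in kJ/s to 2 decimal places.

R = Σλ_iE_i / (1 + Σλ_ih_i)
Numerator: 0.163×3.55 + 0.12×8.74 + 0.052×31.8 = 3.281
Denominator: 1 + 0.163×11.5 + 0.12×14.1 + 0.052×17.8 = 5.492
R = 3.281/5.492 = 0.5974 kJ/s

0.60 kJ/s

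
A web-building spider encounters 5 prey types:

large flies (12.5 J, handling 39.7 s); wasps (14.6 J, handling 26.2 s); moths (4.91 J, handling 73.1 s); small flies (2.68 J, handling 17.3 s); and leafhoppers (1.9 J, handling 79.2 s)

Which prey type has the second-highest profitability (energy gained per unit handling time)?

large flies

Profitability E/h (J/s): large flies = 12.5/39.7 = 0.315, wasps = 14.6/26.2 = 0.557, moths = 4.91/73.1 = 0.0672, small flies = 2.68/17.3 = 0.155, leafhoppers = 1.9/79.2 = 0.024.
Ranked: wasps > large flies > small flies > moths > leafhoppers.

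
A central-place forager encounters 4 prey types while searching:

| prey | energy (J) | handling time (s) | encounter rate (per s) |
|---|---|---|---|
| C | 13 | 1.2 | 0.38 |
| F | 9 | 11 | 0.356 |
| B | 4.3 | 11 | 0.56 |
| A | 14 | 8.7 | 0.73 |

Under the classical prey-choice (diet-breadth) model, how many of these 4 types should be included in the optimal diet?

Rank by E/h (J/s): C 10.8, A 1.61, F 0.818, B 0.391. Include each in turn until the next type's E/h falls below the running intake rate.
Rate on top 1: 3.393. A: 1.61 < 3.393 → exclude; stop.
Optimal diet: C — 1 of 4 types.

1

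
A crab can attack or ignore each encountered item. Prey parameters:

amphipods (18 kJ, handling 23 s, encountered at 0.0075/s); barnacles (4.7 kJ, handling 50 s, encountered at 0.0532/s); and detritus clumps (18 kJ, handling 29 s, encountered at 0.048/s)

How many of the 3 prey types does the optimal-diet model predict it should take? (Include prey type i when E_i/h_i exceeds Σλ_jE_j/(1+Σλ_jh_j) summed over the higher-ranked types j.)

E/h in descending order: amphipods 0.783, detritus clumps 0.621, barnacles 0.094 kJ/s. The optimal diet is the largest prefix of this list for which every included type satisfies E_i/h_i > R on the types above it.
Rate on top 1: 0.1151. detritus clumps: 0.621 > 0.1151 → include.
Rate on top 2: 0.3895. barnacles: 0.094 < 0.3895 → exclude; stop.
Optimal diet: amphipods, detritus clumps — 2 of 3 types.

2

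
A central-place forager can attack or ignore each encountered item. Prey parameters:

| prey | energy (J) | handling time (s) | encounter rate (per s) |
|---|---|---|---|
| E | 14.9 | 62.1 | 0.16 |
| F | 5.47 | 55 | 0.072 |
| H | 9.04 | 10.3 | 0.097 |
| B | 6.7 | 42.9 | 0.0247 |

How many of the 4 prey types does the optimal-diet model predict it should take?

1

E/h in descending order: H 0.878, E 0.24, B 0.156, F 0.0995 J/s. The optimal diet is the largest prefix of this list for which every included type satisfies E_i/h_i > R on the types above it.
Rate on top 1: 0.4386. E: 0.24 < 0.4386 → exclude; stop.
Optimal diet: H — 1 of 4 types.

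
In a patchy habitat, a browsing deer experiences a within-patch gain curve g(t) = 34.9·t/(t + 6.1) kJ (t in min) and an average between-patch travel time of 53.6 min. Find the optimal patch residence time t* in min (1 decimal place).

18.1 min

Optimal t* satisfies g'(t*) = g(t*)/(T + t*).
g'(t) = 34.9·6.1/(t + 6.1)². Setting 34.9·6.1/(t+6.1)² = 34.9t/[(t+6.1)(53.6+t)] gives 6.1(53.6+t) = t(t+6.1), so t² = 6.1×53.6 = 327.
t* = √327 = 18.08 min.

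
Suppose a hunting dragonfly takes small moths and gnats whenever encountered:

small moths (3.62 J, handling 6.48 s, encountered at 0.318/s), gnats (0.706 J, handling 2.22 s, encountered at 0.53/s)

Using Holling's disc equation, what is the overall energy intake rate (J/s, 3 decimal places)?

0.360 J/s

Energy encountered per unit search time: 0.318×3.62 + 0.53×0.706 = 1.525 J/s.
Handling time per unit search time: 0.318×6.48 + 0.53×2.22 = 3.237.
Rate = 1.525/(1 + 3.237) = 0.36 J/s.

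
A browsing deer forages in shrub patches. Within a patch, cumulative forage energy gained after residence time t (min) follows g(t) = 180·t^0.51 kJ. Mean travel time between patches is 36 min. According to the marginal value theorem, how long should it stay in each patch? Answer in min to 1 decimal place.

37.5 min

By the marginal value theorem, leave when the instantaneous gain rate g'(t) equals the habitat-wide average g(t)/(T + t).
g'(t) = 0.51·180·t^-0.49. Setting 0.51·180·t^-0.49 = 180·t^0.51/(36+t) gives 0.51(36+t) = t, so 0.49·t = 0.51×36.
t* = 0.51×36/0.49 = 37.47 min.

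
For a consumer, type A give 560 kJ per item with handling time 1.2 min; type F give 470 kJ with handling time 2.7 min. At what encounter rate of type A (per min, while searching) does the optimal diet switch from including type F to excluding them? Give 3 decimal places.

0.496 per min

The zero-one rule: include type F iff E₂/h₂ > λE₁/(1+λh₁). Equality gives the switch point.
λE₁h₂ = E₂ + λE₂h₁ ⇒ λ = E₂/(E₁h₂ − E₂h₁) = 470/(1512 − 564) = 0.4958 per min.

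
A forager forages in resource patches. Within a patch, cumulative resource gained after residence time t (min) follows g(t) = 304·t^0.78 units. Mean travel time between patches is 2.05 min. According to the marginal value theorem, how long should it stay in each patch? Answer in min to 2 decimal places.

By the marginal value theorem, leave when the instantaneous gain rate g'(t) equals the habitat-wide average g(t)/(T + t).
g'(t) = 0.78·304·t^-0.22. Setting 0.78·304·t^-0.22 = 304·t^0.78/(2.05+t) gives 0.78(2.05+t) = t, so 0.22·t = 0.78×2.05.
t* = 0.78×2.05/0.22 = 7.268 min.

7.27 min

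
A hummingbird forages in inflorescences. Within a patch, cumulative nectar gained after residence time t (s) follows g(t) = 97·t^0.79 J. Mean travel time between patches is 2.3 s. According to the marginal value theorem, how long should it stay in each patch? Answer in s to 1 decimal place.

8.7 s

By the marginal value theorem, leave when the instantaneous gain rate g'(t) equals the habitat-wide average g(t)/(T + t).
g'(t) = 0.79·97·t^-0.21. Setting 0.79·97·t^-0.21 = 97·t^0.79/(2.3+t) gives 0.79(2.3+t) = t, so 0.21·t = 0.79×2.3.
t* = 0.79×2.3/0.21 = 8.652 s.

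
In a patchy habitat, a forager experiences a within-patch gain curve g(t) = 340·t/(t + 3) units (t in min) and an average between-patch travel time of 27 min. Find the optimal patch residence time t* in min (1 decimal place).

9.0 min

Optimal t* satisfies g'(t*) = g(t*)/(T + t*).
g'(t) = 340·3/(t + 3)². Setting 340·3/(t+3)² = 340t/[(t+3)(27+t)] gives 3(27+t) = t(t+3), so t² = 3×27 = 81.
t* = √81 = 9 min.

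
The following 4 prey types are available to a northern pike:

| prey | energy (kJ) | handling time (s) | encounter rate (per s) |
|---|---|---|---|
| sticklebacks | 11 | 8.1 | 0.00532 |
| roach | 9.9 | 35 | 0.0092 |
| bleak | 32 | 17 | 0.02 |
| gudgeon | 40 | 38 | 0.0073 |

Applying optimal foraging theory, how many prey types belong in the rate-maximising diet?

Rank by E/h (kJ/s): bleak 1.88, sticklebacks 1.36, gudgeon 1.05, roach 0.283. Include each in turn until the next type's E/h falls below the running intake rate.
Rate on top 1: 0.4776. sticklebacks: 1.36 > 0.4776 → include.
Rate on top 2: 0.505. gudgeon: 1.05 > 0.505 → include.
Rate on top 3: 0.5965. roach: 0.283 < 0.5965 → exclude; stop.
Optimal diet: bleak, sticklebacks, gudgeon — 3 of 4 types.

3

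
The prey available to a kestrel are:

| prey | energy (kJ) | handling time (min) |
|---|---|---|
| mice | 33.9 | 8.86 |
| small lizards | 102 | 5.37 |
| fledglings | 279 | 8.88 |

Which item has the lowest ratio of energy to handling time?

mice

In descending order of E/h:
fledglings: 279/8.88 = 31.4 kJ/min
small lizards: 102/5.37 = 19 kJ/min
mice: 33.9/8.86 = 3.83 kJ/min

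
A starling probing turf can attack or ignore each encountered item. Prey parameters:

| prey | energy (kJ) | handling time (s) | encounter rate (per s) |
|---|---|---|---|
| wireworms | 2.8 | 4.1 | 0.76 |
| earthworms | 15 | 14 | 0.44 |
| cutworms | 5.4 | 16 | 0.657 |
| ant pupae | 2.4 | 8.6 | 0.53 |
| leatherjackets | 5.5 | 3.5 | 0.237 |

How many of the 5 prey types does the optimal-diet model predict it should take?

E/h in descending order: leatherjackets 1.57, earthworms 1.07, wireworms 0.683, cutworms 0.338, ant pupae 0.279 kJ/s. The optimal diet is the largest prefix of this list for which every included type satisfies E_i/h_i > R on the types above it.
Rate on top 1: 0.7125. earthworms: 1.07 > 0.7125 → include.
Rate on top 2: 0.9892. wireworms: 0.683 < 0.9892 → exclude; stop.
Optimal diet: leatherjackets, earthworms — 2 of 5 types.

2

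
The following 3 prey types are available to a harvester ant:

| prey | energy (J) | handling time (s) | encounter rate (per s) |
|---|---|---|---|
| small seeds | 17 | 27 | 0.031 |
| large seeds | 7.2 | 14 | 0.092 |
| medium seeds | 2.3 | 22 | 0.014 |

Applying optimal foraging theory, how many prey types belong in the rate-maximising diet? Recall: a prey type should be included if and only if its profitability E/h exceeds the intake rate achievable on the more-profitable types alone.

Profitabilities (E/h, J/s): small seeds 0.63, large seeds 0.514, medium seeds 0.105. Add prey in this order while the next type's profitability exceeds the intake rate on those already taken.
Rate on top 1: 0.2869. large seeds: 0.514 > 0.2869 → include.
Rate on top 2: 0.3806. medium seeds: 0.105 < 0.3806 → exclude; stop.
Optimal diet: small seeds, large seeds — 2 of 3 types.

2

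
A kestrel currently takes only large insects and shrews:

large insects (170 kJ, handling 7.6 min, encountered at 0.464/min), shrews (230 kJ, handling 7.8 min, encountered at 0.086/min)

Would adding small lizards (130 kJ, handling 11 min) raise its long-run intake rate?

Intake rate on the current diet: R = (0.464×170 + 0.086×230) / (1 + 0.464×7.6 + 0.086×7.8) = 98.66/5.197 = 18.98 kJ/min.
Profitability of small lizards: 130/11 = 11.82 kJ/min.
Since 11.82 < R, time spent handling small lizards is better spent searching.

No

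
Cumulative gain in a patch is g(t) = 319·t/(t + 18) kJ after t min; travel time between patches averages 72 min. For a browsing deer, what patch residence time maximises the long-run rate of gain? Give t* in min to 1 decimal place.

By the marginal value theorem, leave when the instantaneous gain rate g'(t) equals the habitat-wide average g(t)/(T + t).
g'(t) = 319·18/(t + 18)². Setting 319·18/(t+18)² = 319t/[(t+18)(72+t)] gives 18(72+t) = t(t+18), so t² = 18×72 = 1296.
t* = √1296 = 36 min.

36.0 min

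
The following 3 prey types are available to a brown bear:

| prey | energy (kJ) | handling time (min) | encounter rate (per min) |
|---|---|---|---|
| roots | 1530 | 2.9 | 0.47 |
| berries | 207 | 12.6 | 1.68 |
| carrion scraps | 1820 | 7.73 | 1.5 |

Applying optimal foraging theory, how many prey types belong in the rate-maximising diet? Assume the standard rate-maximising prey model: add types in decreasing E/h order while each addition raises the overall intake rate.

Rank by E/h (kJ/min): roots 528, carrion scraps 235, berries 16.4. Include each in turn until the next type's E/h falls below the running intake rate.
Rate on top 1: 304.3. carrion scraps: 235 < 304.3 → exclude; stop.
Optimal diet: roots — 1 of 3 types.

1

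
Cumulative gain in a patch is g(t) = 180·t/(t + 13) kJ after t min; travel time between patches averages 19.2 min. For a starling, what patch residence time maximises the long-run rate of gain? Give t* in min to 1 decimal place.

15.8 min

Optimal t* satisfies g'(t*) = g(t*)/(T + t*).
g'(t) = 180·13/(t + 13)². Setting 180·13/(t+13)² = 180t/[(t+13)(19.2+t)] gives 13(19.2+t) = t(t+13), so t² = 13×19.2 = 249.6.
t* = √249.6 = 15.8 min.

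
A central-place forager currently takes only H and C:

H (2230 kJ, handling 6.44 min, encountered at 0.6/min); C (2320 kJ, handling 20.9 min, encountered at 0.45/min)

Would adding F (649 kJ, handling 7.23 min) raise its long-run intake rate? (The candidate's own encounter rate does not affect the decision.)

No

Current rate: (0.6×2230 + 0.45×2320)/(1 + 0.6×6.44 + 0.45×20.9) = 166.9 kJ/min.
Profitability of F: 649/7.23 = 89.76 kJ/min.
89.76 < 166.9, so adding F would lower the average — exclude it.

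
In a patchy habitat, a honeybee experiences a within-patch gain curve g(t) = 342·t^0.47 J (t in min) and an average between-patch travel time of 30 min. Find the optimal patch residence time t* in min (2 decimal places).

By the marginal value theorem, leave when the instantaneous gain rate g'(t) equals the habitat-wide average g(t)/(T + t).
g'(t) = 0.47·342·t^-0.53. Setting 0.47·342·t^-0.53 = 342·t^0.47/(30+t) gives 0.47(30+t) = t, so 0.53·t = 0.47×30.
t* = 0.47×30/0.53 = 26.6 min.

26.60 min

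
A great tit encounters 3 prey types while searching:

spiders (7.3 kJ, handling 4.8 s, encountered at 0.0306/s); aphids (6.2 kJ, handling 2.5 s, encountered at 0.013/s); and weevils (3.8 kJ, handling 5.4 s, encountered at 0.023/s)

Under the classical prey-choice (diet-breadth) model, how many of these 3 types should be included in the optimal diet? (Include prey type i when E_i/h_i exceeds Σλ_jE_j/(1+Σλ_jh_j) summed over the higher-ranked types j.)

3

E/h in descending order: aphids 2.48, spiders 1.52, weevils 0.704 kJ/s. The optimal diet is the largest prefix of this list for which every included type satisfies E_i/h_i > R on the types above it.
Rate on top 1: 0.07806. spiders: 1.52 > 0.07806 → include.
Rate on top 2: 0.2577. weevils: 0.704 > 0.2577 → include.
Optimal diet: aphids, spiders, weevils — 3 of 3 types.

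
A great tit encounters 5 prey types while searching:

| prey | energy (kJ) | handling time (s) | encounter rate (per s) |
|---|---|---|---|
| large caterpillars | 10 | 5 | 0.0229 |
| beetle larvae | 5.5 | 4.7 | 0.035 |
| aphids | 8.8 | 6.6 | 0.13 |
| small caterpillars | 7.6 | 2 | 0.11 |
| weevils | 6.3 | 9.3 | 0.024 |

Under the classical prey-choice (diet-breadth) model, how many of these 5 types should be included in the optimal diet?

Rank by E/h (kJ/s): small caterpillars 3.8, large caterpillars 2, aphids 1.33, beetle larvae 1.17, weevils 0.677. Include each in turn until the next type's E/h falls below the running intake rate.
Rate on top 1: 0.6852. large caterpillars: 2 > 0.6852 → include.
Rate on top 2: 0.7981. aphids: 1.33 > 0.7981 → include.
Rate on top 3: 1.008. beetle larvae: 1.17 > 1.008 → include.
Rate on top 4: 1.019. weevils: 0.677 < 1.019 → exclude; stop.
Optimal diet: small caterpillars, large caterpillars, aphids, beetle larvae — 4 of 5 types.

4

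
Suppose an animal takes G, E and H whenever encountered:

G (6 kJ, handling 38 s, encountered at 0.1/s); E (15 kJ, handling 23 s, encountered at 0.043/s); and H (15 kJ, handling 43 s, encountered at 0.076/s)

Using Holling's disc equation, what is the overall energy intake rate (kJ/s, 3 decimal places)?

0.263 kJ/s

R = Σλ_iE_i / (1 + Σλ_ih_i)
Numerator: 0.1×6 + 0.043×15 + 0.076×15 = 2.385
Denominator: 1 + 0.1×38 + 0.043×23 + 0.076×43 = 9.057
R = 2.385/9.057 = 0.2633 kJ/s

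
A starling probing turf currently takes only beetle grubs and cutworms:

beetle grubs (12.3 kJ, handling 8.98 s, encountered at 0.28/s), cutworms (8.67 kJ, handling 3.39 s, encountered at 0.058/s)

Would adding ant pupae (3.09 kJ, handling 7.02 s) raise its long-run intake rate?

No

Intake rate on the current diet: R = (0.28×12.3 + 0.058×8.67) / (1 + 0.28×8.98 + 0.058×3.39) = 3.947/3.711 = 1.064 kJ/s.
ant pupae: E/h = 3.09/7.02 = 0.4402 kJ/s.
0.4402 < 1.064, so adding ant pupae would lower the average — exclude it.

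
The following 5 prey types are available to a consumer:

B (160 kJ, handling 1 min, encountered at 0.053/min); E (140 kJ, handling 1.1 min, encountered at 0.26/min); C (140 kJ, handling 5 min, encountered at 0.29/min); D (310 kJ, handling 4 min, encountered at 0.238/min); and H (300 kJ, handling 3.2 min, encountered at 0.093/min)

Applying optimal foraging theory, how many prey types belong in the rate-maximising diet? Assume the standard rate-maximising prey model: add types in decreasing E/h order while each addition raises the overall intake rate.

E/h in descending order: B 160, E 127, H 93.8, D 77.5, C 28 kJ/min. The optimal diet is the largest prefix of this list for which every included type satisfies E_i/h_i > R on the types above it.
Rate on top 1: 8.053. E: 127 > 8.053 → include.
Rate on top 2: 33.52. H: 93.8 > 33.52 → include.
Rate on top 3: 44.47. D: 77.5 > 44.47 → include.
Rate on top 4: 56.62. C: 28 < 56.62 → exclude; stop.
Optimal diet: B, E, H, D — 4 of 5 types.

4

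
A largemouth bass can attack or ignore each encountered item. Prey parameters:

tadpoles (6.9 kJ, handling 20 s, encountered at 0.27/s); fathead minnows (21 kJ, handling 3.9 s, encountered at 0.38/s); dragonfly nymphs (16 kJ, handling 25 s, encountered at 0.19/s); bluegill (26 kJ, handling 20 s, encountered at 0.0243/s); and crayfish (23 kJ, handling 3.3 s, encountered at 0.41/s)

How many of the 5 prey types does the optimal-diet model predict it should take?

Rank by E/h (kJ/s): crayfish 6.97, fathead minnows 5.38, bluegill 1.3, dragonfly nymphs 0.64, tadpoles 0.345. Include each in turn until the next type's E/h falls below the running intake rate.
Rate on top 1: 4.008. fathead minnows: 5.38 > 4.008 → include.
Rate on top 2: 4.54. bluegill: 1.3 < 4.54 → exclude; stop.
Optimal diet: crayfish, fathead minnows — 2 of 5 types.

2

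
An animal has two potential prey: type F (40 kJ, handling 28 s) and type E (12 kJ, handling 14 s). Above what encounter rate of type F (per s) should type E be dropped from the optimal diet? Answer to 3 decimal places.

0.054 per s

At the threshold, the rate on type F alone equals the profitability of type E: λ·40/(1 + λ·28) = 12/14 = 0.8571.
Rearranging, λ(40 − 0.8571×28) = 0.8571, so λ = 0.8571/16 = 0.05357 per s.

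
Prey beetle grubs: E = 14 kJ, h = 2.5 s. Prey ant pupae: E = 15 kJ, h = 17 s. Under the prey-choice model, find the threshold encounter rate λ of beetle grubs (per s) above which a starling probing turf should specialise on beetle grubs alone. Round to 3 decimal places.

Drop ant pupae once their profitability E₂/h₂ falls below the rate achievable on beetle grubs alone: E₂/h₂ = λE₁/(1 + λh₁).
Solve for λ: λE₁h₂ = E₂(1 + λh₁) → λ(E₁h₂ − E₂h₁) = E₂ → λ = E₂/(E₁h₂ − E₂h₁).
λ = 15/(14×17 − 15×2.5) = 15/200.5 = 0.07481 per s.

0.075 per s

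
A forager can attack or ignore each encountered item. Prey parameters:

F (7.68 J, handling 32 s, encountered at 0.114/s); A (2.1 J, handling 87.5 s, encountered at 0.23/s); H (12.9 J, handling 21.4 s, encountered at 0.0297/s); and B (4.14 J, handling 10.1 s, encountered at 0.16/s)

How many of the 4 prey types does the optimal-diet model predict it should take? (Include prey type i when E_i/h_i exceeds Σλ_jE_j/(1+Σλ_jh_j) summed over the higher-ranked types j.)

E/h in descending order: H 0.603, B 0.41, F 0.24, A 0.024 J/s. The optimal diet is the largest prefix of this list for which every included type satisfies E_i/h_i > R on the types above it.
Rate on top 1: 0.2342. B: 0.41 > 0.2342 → include.
Rate on top 2: 0.3215. F: 0.24 < 0.3215 → exclude; stop.
Optimal diet: H, B — 2 of 4 types.

2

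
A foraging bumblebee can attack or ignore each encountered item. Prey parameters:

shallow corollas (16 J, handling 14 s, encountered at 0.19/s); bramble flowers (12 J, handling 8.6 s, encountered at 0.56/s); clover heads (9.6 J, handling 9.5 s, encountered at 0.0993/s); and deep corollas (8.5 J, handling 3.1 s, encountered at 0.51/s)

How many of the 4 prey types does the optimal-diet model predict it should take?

E/h in descending order: deep corollas 2.74, bramble flowers 1.4, shallow corollas 1.14, clover heads 1.01 J/s. The optimal diet is the largest prefix of this list for which every included type satisfies E_i/h_i > R on the types above it.
Rate on top 1: 1.68. bramble flowers: 1.4 < 1.68 → exclude; stop.
Optimal diet: deep corollas — 1 of 4 types.

1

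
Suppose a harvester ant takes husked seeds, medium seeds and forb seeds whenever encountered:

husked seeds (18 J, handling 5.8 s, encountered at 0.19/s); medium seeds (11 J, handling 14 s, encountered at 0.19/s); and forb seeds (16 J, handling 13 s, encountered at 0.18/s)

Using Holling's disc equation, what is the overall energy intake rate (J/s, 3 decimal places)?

1.181 J/s

R = (0.19×18 + 0.19×11 + 0.18×16) / (1 + 0.19×5.8 + 0.19×14 + 0.18×13) = 8.39/7.102 = 1.181 J/s.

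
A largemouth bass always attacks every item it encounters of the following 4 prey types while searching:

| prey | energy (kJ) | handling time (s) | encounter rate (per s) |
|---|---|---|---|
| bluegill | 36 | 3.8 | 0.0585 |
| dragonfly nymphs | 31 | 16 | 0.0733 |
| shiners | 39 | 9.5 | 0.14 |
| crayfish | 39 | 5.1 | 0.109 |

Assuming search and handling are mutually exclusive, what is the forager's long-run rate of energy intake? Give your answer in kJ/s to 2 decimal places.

R = Σλ_iE_i / (1 + Σλ_ih_i)
Numerator: 0.0585×36 + 0.0733×31 + 0.14×39 + 0.109×39 = 14.09
Denominator: 1 + 0.0585×3.8 + 0.0733×16 + 0.14×9.5 + 0.109×5.1 = 4.281
R = 14.09/4.281 = 3.291 kJ/s

3.29 kJ/s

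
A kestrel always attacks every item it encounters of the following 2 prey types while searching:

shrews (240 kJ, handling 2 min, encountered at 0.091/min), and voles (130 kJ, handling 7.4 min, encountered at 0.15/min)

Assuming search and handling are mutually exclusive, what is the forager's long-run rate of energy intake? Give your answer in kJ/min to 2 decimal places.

18.04 kJ/min

R = Σλ_iE_i / (1 + Σλ_ih_i)
Numerator: 0.091×240 + 0.15×130 = 41.34
Denominator: 1 + 0.091×2 + 0.15×7.4 = 2.292
R = 41.34/2.292 = 18.04 kJ/min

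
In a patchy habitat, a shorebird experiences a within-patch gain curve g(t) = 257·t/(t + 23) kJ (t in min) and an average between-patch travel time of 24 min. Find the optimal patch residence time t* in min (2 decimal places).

23.49 min

Optimal t* satisfies g'(t*) = g(t*)/(T + t*).
g'(t) = 257·23/(t + 23)². Setting 257·23/(t+23)² = 257t/[(t+23)(24+t)] gives 23(24+t) = t(t+23), so t² = 23×24 = 552.
t* = √552 = 23.49 min.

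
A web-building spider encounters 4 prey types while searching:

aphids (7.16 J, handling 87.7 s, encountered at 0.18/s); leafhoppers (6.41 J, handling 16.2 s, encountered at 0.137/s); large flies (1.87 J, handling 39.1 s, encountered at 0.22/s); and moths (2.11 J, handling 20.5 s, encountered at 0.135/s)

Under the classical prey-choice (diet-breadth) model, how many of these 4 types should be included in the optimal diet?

1

E/h in descending order: leafhoppers 0.396, moths 0.103, aphids 0.0816, large flies 0.0478 J/s. The optimal diet is the largest prefix of this list for which every included type satisfies E_i/h_i > R on the types above it.
Rate on top 1: 0.2728. moths: 0.103 < 0.2728 → exclude; stop.
Optimal diet: leafhoppers — 1 of 4 types.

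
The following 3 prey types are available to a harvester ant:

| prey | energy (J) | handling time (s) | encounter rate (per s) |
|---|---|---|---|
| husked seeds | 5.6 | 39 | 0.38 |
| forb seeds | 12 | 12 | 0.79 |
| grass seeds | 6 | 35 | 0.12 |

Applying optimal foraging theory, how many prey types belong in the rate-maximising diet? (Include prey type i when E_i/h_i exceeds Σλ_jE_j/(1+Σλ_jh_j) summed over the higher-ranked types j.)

Profitabilities (E/h, J/s): forb seeds 1, grass seeds 0.171, husked seeds 0.144. Add prey in this order while the next type's profitability exceeds the intake rate on those already taken.
Rate on top 1: 0.9046. grass seeds: 0.171 < 0.9046 → exclude; stop.
Optimal diet: forb seeds — 1 of 3 types.

1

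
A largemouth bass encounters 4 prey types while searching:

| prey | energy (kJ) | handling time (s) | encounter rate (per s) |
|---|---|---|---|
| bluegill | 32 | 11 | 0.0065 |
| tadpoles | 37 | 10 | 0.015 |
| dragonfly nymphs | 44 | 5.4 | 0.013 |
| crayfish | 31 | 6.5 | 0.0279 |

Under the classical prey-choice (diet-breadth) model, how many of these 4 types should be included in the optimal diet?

Profitabilities (E/h, kJ/s): dragonfly nymphs 8.15, crayfish 4.77, tadpoles 3.7, bluegill 2.91. Add prey in this order while the next type's profitability exceeds the intake rate on those already taken.
Rate on top 1: 0.5345. crayfish: 4.77 > 0.5345 → include.
Rate on top 2: 1.148. tadpoles: 3.7 > 1.148 → include.
Rate on top 3: 1.421. bluegill: 2.91 > 1.421 → include.
Optimal diet: dragonfly nymphs, crayfish, tadpoles, bluegill — 4 of 4 types.

4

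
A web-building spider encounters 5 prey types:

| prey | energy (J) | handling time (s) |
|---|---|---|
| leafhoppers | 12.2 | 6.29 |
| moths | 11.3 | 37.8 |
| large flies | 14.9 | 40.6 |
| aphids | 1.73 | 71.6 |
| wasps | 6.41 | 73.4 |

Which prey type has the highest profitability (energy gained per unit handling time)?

In descending order of E/h:
leafhoppers: 12.2/6.29 = 1.94 J/s
large flies: 14.9/40.6 = 0.367 J/s
moths: 11.3/37.8 = 0.299 J/s
wasps: 6.41/73.4 = 0.0873 J/s
aphids: 1.73/71.6 = 0.0242 J/s

leafhoppers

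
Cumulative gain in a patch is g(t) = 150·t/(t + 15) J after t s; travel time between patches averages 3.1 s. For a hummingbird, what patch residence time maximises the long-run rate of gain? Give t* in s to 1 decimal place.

6.8 s

Optimal t* satisfies g'(t*) = g(t*)/(T + t*).
g'(t) = 150·15/(t + 15)². Setting 150·15/(t+15)² = 150t/[(t+15)(3.1+t)] gives 15(3.1+t) = t(t+15), so t² = 15×3.1 = 46.5.
t* = √46.5 = 6.819 s.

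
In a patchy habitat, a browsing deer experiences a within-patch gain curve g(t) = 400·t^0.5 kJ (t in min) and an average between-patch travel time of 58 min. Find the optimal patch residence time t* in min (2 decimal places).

58.00 min

Optimal t* satisfies g'(t*) = g(t*)/(T + t*).
g'(t) = 0.5·400·t^-0.5. Setting 0.5·400·t^-0.5 = 400·t^0.5/(58+t) gives 0.5(58+t) = t, so 0.50·t = 0.5×58.
t* = 0.5×58/0.50 = 58 min.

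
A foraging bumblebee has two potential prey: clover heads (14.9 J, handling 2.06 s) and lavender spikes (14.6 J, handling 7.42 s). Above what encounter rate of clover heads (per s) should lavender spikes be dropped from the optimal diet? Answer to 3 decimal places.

0.181 per s

At the threshold, the rate on clover heads alone equals the profitability of lavender spikes: λ·14.9/(1 + λ·2.06) = 14.6/7.42 = 1.968.
Rearranging, λ(14.9 − 1.968×2.06) = 1.968, so λ = 1.968/10.85 = 0.1814 per s.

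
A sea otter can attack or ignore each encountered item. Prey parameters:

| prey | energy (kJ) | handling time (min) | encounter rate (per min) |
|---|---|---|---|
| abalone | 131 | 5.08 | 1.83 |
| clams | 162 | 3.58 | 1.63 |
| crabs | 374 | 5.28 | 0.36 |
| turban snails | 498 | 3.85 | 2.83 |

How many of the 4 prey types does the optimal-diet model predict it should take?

E/h in descending order: turban snails 129, crabs 70.8, clams 45.3, abalone 25.8 kJ/min. The optimal diet is the largest prefix of this list for which every included type satisfies E_i/h_i > R on the types above it.
Rate on top 1: 118.5. crabs: 70.8 < 118.5 → exclude; stop.
Optimal diet: turban snails — 1 of 4 types.

1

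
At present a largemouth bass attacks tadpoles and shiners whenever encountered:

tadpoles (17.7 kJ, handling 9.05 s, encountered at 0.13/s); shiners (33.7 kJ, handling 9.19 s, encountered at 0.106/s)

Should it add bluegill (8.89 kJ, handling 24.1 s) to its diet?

No

Current rate: (0.13×17.7 + 0.106×33.7)/(1 + 0.13×9.05 + 0.106×9.19) = 1.864 kJ/s.
Profitability of bluegill: 8.89/24.1 = 0.3689 kJ/s.
Since 0.3689 < R, time spent handling bluegill is better spent searching.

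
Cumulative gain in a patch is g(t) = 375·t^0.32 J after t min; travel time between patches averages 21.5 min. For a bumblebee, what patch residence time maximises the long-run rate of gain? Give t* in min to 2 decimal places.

By the marginal value theorem, leave when the instantaneous gain rate g'(t) equals the habitat-wide average g(t)/(T + t).
g'(t) = 0.32·375·t^-0.68. Setting 0.32·375·t^-0.68 = 375·t^0.32/(21.5+t) gives 0.32(21.5+t) = t, so 0.68·t = 0.32×21.5.
t* = 0.32×21.5/0.68 = 10.12 min.

10.12 min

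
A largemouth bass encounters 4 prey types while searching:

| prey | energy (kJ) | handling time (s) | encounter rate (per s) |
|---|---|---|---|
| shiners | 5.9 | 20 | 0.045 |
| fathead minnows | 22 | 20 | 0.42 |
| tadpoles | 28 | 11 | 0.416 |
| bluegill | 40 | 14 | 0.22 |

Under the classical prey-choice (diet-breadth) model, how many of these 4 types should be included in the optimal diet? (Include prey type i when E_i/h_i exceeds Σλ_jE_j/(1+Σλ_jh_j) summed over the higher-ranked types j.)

2

Profitabilities (E/h, kJ/s): bluegill 2.86, tadpoles 2.55, fathead minnows 1.1, shiners 0.295. Add prey in this order while the next type's profitability exceeds the intake rate on those already taken.
Rate on top 1: 2.157. tadpoles: 2.55 > 2.157 → include.
Rate on top 2: 2.362. fathead minnows: 1.1 < 2.362 → exclude; stop.
Optimal diet: bluegill, tadpoles — 2 of 4 types.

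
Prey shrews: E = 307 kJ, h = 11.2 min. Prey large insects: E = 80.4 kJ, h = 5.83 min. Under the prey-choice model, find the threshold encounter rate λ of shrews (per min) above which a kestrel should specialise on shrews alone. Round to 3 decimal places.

0.090 per min

The zero-one rule: include large insects iff E₂/h₂ > λE₁/(1+λh₁). Equality gives the switch point.
λE₁h₂ = E₂ + λE₂h₁ ⇒ λ = E₂/(E₁h₂ − E₂h₁) = 80.4/(1790 − 900.5) = 0.09041 per min.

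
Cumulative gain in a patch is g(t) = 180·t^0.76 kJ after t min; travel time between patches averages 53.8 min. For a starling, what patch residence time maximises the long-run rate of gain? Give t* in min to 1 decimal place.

170.4 min

Maximise g(t)/(T+t): set derivative to zero → g'(t)(T+t) = g(t).
g'(t) = 0.76·180·t^-0.24. Setting 0.76·180·t^-0.24 = 180·t^0.76/(53.8+t) gives 0.76(53.8+t) = t, so 0.24·t = 0.76×53.8.
t* = 0.76×53.8/0.24 = 170.4 min.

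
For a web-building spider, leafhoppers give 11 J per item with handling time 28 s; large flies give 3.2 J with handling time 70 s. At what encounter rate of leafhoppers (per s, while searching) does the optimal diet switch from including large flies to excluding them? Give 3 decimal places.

0.005 per s

At the threshold, the rate on leafhoppers alone equals the profitability of large flies: λ·11/(1 + λ·28) = 3.2/70 = 0.04571.
Rearranging, λ(11 − 0.04571×28) = 0.04571, so λ = 0.04571/9.72 = 0.004703 per s.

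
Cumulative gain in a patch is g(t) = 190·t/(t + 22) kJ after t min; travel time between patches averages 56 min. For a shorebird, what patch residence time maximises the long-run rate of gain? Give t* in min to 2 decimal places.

Maximise g(t)/(T+t): set derivative to zero → g'(t)(T+t) = g(t).
g'(t) = 190·22/(t + 22)². Setting 190·22/(t+22)² = 190t/[(t+22)(56+t)] gives 22(56+t) = t(t+22), so t² = 22×56 = 1232.
t* = √1232 = 35.1 min.

35.10 min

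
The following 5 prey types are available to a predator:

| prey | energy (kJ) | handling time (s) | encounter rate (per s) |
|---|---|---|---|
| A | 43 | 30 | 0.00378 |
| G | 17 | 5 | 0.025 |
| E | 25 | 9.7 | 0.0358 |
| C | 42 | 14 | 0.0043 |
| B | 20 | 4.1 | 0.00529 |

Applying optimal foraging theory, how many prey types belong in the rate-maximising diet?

5

E/h in descending order: B 4.88, G 3.4, C 3, E 2.58, A 1.43 kJ/s. The optimal diet is the largest prefix of this list for which every included type satisfies E_i/h_i > R on the types above it.
Rate on top 1: 0.1036. G: 3.4 > 0.1036 → include.
Rate on top 2: 0.4629. C: 3 > 0.4629 → include.
Rate on top 3: 0.5894. E: 2.58 > 0.5894 → include.
Rate on top 4: 1.034. A: 1.43 > 1.034 → include.
Optimal diet: B, G, C, E, A — 5 of 5 types.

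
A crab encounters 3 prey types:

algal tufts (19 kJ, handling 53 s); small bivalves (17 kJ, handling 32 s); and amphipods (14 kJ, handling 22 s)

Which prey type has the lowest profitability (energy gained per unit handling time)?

Profitability E/h (kJ/s): algal tufts = 19/53 = 0.358, small bivalves = 17/32 = 0.531, amphipods = 14/22 = 0.636.
Ranked: amphipods > small bivalves > algal tufts.

algal tufts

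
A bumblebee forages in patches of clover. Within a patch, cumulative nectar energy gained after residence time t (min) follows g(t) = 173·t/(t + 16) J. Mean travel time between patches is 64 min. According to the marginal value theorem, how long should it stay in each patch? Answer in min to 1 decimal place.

32.0 min

By the marginal value theorem, leave when the instantaneous gain rate g'(t) equals the habitat-wide average g(t)/(T + t).
g'(t) = 173·16/(t + 16)². Setting 173·16/(t+16)² = 173t/[(t+16)(64+t)] gives 16(64+t) = t(t+16), so t² = 16×64 = 1024.
t* = √1024 = 32 min.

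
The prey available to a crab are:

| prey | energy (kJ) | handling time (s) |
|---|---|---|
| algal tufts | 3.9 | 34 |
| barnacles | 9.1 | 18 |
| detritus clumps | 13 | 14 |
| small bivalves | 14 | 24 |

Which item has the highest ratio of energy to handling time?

detritus clumps

In descending order of E/h:
detritus clumps: 13/14 = 0.929 kJ/s
small bivalves: 14/24 = 0.583 kJ/s
barnacles: 9.1/18 = 0.506 kJ/s
algal tufts: 3.9/34 = 0.115 kJ/s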